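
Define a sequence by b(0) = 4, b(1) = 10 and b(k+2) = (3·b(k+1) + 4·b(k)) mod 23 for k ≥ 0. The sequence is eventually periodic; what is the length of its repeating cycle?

22

Listing terms: b(0) = 4; b(1) = 10; b(2) = 0; b(3) = 17; b(4) = 5; b(5) = 14; b(6) = 16; b(7) = 12; b(8) = 8; b(9) = 3; b(10) = 18; b(11) = 20; b(12) = 17; b(13) = 16; b(14) = 1; b(15) = 21; b(16) = 21; b(17) = 9; b(18) = 19; b(19) = 1; b(20) = 10; b(21) = 11; b(22) = 4; b(23) = 10.
The sequence repeats with period 22.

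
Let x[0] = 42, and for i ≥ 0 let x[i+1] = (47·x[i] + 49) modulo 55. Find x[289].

38

Computing terms: x[0] = 42,  x[1] = 43,  x[2] = 35,  x[3] = 44,  x[4] = 27,  x[5] = 53,  x[6] = 10,  x[7] = 24,  x[8] = 22,  x[9] = 38,  x[10] = 20,  x[11] = 54,  x[12] = 2,  x[13] = 33,  x[14] = 5,  x[15] = 9,  x[16] = 32,  x[17] = 13,  x[18] = 0,  x[19] = 49,  x[20] = 42.
Since x[20] = x[0] = 42, the sequence is periodic with period 20.
(289 - 0) mod 20 = 9, so x[289] = x[9] = 38.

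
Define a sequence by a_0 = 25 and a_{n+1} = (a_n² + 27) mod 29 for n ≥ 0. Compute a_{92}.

4

Listing terms: a_0 = 25; a_1 = 14; a_2 = 20; a_3 = 21; a_4 = 4; a_5 = 14.
Since a_5 = a_1 = 14, the sequence is eventually periodic: after a pre-period of length 1 it cycles with period 4.
For n ≥ 1, a_n depends only on (n - 1) mod 4. (92 - 1) mod 4 = 3, so a_{92} = a_4 = 4.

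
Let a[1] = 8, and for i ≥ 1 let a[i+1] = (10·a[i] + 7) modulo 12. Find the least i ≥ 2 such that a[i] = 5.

Listing terms: a[1] = 8; a[2] = 3; a[3] = 1; a[4] = 5; a[5] = 9; a[6] = 1.
Since a[6] = a[3] = 1, the sequence is eventually periodic: after a pre-period of length 2 it cycles with period 3.
The value 5 first appears (with i ≥ 2) at a[4].

4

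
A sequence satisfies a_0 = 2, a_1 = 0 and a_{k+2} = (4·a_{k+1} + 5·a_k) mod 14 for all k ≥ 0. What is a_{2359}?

0

Computing terms: a_0 = 2,  a_1 = 0,  a_2 = 10,  a_3 = 12,  a_4 = 0,  a_5 = 4,  a_6 = 2,  a_7 = 0.
Since (a_6, a_7) = (a_0, a_1) = (2, 0) (two consecutive terms determine the rest), the sequence is periodic with period 6.
(2359 - 0) mod 6 = 1, so a_{2359} = a_1 = 0.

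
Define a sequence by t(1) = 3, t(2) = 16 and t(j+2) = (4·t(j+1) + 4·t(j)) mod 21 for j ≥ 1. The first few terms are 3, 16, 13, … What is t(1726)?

t(1) = 3, t(2) = 16, t(3) = 13, t(4) = 11, t(5) = 12, t(6) = 8, t(7) = 17, t(8) = 16, t(9) = 6, t(10) = 4, t(11) = 19, t(12) = 8, t(13) = 3, t(14) = 2, t(15) = 20, t(16) = 4, t(17) = 12, t(18) = 1, t(19) = 10, t(20) = 2, t(21) = 6, t(22) = 11, t(23) = 5, t(24) = 1, t(25) = 3, t(26) = 16.
The sequence repeats with period 24.
So t(1726) = t(1 + ((1726-1) mod 24)) = t(22) = 11.

11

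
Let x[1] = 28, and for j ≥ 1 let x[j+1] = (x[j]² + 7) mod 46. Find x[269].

34

x[1] = 28; x[2] = 9; x[3] = 42; x[4] = 23; x[5] = 30; x[6] = 33; x[7] = 38; x[8] = 25; x[9] = 34; x[10] = 13; x[11] = 38.
Since x[11] = x[7] = 38, the sequence is eventually periodic: after a pre-period of length 6 it cycles with period 4.
For j ≥ 7, x[j] depends only on (j - 7) mod 4. (269 - 7) mod 4 = 2, so x[269] = x[9] = 34.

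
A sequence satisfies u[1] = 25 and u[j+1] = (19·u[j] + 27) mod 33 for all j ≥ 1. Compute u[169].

Computing terms: u[1] = 25,  u[2] = 7,  u[3] = 28,  u[4] = 31,  u[5] = 22,  u[6] = 16,  u[7] = 1,  u[8] = 13,  u[9] = 10,  u[10] = 19,  u[11] = 25.
Since u[11] = u[1] = 25, the sequence is periodic with period 10.
(169 - 1) mod 10 = 8, so u[169] = u[9] = 10.

10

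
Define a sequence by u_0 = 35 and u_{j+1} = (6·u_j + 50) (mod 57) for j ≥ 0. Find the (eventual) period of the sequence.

Listing terms: u_0 = 35, u_1 = 32, u_2 = 14, u_3 = 20, u_4 = 56, u_5 = 44, u_6 = 29, u_7 = 53, u_8 = 26, u_9 = 35.
Since u_9 = u_0 = 35, the sequence is periodic with period 9.

9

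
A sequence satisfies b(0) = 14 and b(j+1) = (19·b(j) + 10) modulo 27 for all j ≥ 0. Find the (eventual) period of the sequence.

27

We have b(0) = 14; b(1) = 6; b(2) = 16; b(3) = 17; b(4) = 9; b(5) = 19; b(6) = 20; b(7) = 12; b(8) = 22; b(9) = 23; b(10) = 15; b(11) = 25; b(12) = 26; b(13) = 18; b(14) = 1; b(15) = 2; b(16) = 21; b(17) = 4; b(18) = 5; b(19) = 24; b(20) = 7; b(21) = 8; b(22) = 0; b(23) = 10; b(24) = 11; b(25) = 3; b(26) = 13; b(27) = 14.
The sequence repeats with period 27.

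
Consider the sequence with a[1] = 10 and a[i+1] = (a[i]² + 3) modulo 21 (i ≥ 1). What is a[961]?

Listing terms: a[1] = 10,  a[2] = 19,  a[3] = 7,  a[4] = 10.
Since a[4] = a[1] = 10, the sequence is periodic with period 3.
So a[961] = a[1 + ((961-1) mod 3)] = a[1] = 10.

10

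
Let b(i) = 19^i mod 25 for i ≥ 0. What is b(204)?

21

b(0) = 1, b(1) = 19, b(2) = 11, b(3) = 9, b(4) = 21, b(5) = 24, b(6) = 6, b(7) = 14, b(8) = 16, b(9) = 4, b(10) = 1.
The sequence repeats with period 10.
(204 - 0) mod 10 = 4, so b(204) = b(4) = 21.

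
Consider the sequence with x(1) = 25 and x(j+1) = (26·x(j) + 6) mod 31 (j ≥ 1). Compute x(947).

28

Computing terms: x(1) = 25,  x(2) = 5,  x(3) = 12,  x(4) = 8,  x(5) = 28,  x(6) = 21,  x(7) = 25.
Since x(7) = x(1) = 25, the sequence is periodic with period 6.
So x(947) = x(1 + ((947-1) mod 6)) = x(5) = 28.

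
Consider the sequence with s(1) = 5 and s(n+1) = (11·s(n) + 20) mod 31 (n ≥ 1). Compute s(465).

Computing terms: s(1) = 5; s(2) = 13; s(3) = 8; s(4) = 15; s(5) = 30; s(6) = 9; s(7) = 26; s(8) = 27; s(9) = 7; s(10) = 4; s(11) = 2; s(12) = 11; s(13) = 17; s(14) = 21; s(15) = 3; s(16) = 22; s(17) = 14; s(18) = 19; s(19) = 12; s(20) = 28; s(21) = 18; s(22) = 1; s(23) = 0; s(24) = 20; s(25) = 23; s(26) = 25; s(27) = 16; s(28) = 10; s(29) = 6; s(30) = 24; s(31) = 5.
Since s(31) = s(1) = 5, the sequence is periodic with period 30.
(465 - 1) mod 30 = 14, so s(465) = s(15) = 3.

3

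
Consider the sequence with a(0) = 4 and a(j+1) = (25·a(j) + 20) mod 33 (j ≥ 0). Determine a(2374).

24

Computing terms: a(0) = 4; a(1) = 21; a(2) = 17; a(3) = 16; a(4) = 24; a(5) = 26; a(6) = 10; a(7) = 6; a(8) = 5; a(9) = 13; a(10) = 15; a(11) = 32; a(12) = 28; a(13) = 27; a(14) = 2; a(15) = 4.
The sequence repeats with period 15.
So a(2374) = a(0 + ((2374-0) mod 15)) = a(4) = 24.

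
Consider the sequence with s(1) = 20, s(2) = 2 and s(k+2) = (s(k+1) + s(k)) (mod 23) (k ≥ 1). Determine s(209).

We have s(1) = 20,  s(2) = 2,  s(3) = 22,  s(4) = 1,  s(5) = 0,  s(6) = 1,  s(7) = 1,  s(8) = 2,  s(9) = 3,  s(10) = 5,  s(11) = 8,  s(12) = 13,  s(13) = 21,  s(14) = 11,  s(15) = 9,  s(16) = 20,  s(17) = 6,  s(18) = 3,  s(19) = 9,  s(20) = 12,  s(21) = 21,  s(22) = 10,  s(23) = 8,  s(24) = 18,  s(25) = 3,  s(26) = 21,  s(27) = 1,  s(28) = 22,  s(29) = 0,  s(30) = 22,  s(31) = 22,  s(32) = 21,  s(33) = 20,  s(34) = 18,  s(35) = 15,  s(36) = 10,  s(37) = 2,  s(38) = 12,  s(39) = 14,  s(40) = 3,  s(41) = 17,  s(42) = 20,  s(43) = 14,  s(44) = 11,  s(45) = 2,  s(46) = 13,  s(47) = 15,  s(48) = 5,  s(49) = 20,  s(50) = 2.
The sequence repeats with period 48.
(209 - 1) mod 48 = 16, so s(209) = s(17) = 6.

6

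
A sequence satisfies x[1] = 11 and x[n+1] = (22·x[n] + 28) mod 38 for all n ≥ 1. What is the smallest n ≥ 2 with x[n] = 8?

Listing terms: x[1] = 11; x[2] = 4; x[3] = 2; x[4] = 34; x[5] = 16; x[6] = 0; x[7] = 28; x[8] = 36; x[9] = 22; x[10] = 18; x[11] = 6; x[12] = 8; x[13] = 14; x[14] = 32; x[15] = 10; x[16] = 20; x[17] = 12; x[18] = 26; x[19] = 30; x[20] = 4.
Since x[20] = x[2] = 4, the sequence is eventually periodic: after a pre-period of length 1 it cycles with period 18.
The value 8 first appears (with n ≥ 2) at x[12].

12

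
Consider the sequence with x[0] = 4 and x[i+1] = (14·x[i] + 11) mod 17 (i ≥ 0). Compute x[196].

x[0] = 4; x[1] = 16; x[2] = 14; x[3] = 3; x[4] = 2; x[5] = 5; x[6] = 13; x[7] = 6; x[8] = 10; x[9] = 15; x[10] = 0; x[11] = 11; x[12] = 12; x[13] = 9; x[14] = 1; x[15] = 8; x[16] = 4.
The sequence repeats with period 16.
(196 - 0) mod 16 = 4, so x[196] = x[4] = 2.

2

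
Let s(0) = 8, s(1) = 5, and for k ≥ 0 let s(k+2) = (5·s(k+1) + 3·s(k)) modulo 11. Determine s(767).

We have s(0) = 8,  s(1) = 5,  s(2) = 5,  s(3) = 7,  s(4) = 6,  s(5) = 7,  s(6) = 9,  s(7) = 0,  s(8) = 5,  s(9) = 3,  s(10) = 8,  s(11) = 5.
Since (s(10), s(11)) = (s(0), s(1)) = (8, 5) (two consecutive terms determine the rest), the sequence is periodic with period 10.
(767 - 0) mod 10 = 7, so s(767) = s(7) = 0.

0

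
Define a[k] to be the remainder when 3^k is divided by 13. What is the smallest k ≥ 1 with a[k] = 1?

3

Listing terms: a[0] = 1,  a[1] = 3,  a[2] = 9,  a[3] = 1.
The sequence repeats with period 3.
The value 1 next appears (with k ≥ 1) at a[3].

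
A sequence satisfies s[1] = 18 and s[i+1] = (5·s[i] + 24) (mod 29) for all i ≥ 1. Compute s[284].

Computing terms: s[1] = 18; s[2] = 27; s[3] = 14; s[4] = 7; s[5] = 1; s[6] = 0; s[7] = 24; s[8] = 28; s[9] = 19; s[10] = 3; s[11] = 10; s[12] = 16; s[13] = 17; s[14] = 22; s[15] = 18.
Since s[15] = s[1] = 18, the sequence is periodic with period 14.
So s[284] = s[1 + ((284-1) mod 14)] = s[4] = 7.

7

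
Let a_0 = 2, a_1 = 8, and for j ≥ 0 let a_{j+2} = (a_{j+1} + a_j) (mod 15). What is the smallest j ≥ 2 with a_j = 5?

a_0 = 2,  a_1 = 8,  a_2 = 10,  a_3 = 3,  a_4 = 13,  a_5 = 1,  a_6 = 14,  a_7 = 0,  a_8 = 14,  a_9 = 14,  a_{10} = 13,  a_{11} = 12,  a_{12} = 10,  a_{13} = 7,  a_{14} = 2,  a_{15} = 9,  a_{16} = 11,  a_{17} = 5,  a_{18} = 1,  a_{19} = 6,  a_{20} = 7,  a_{21} = 13,  a_{22} = 5,  a_{23} = 3,  a_{24} = 8,  a_{25} = 11,  a_{26} = 4,  a_{27} = 0,  a_{28} = 4,  a_{29} = 4,  a_{30} = 8,  a_{31} = 12,  a_{32} = 5,  a_{33} = 2,  a_{34} = 7,  a_{35} = 9,  a_{36} = 1,  a_{37} = 10,  a_{38} = 11,  a_{39} = 6,  a_{40} = 2,  a_{41} = 8.
Since (a_{40}, a_{41}) = (a_0, a_1) = (2, 8) (two consecutive terms determine the rest), the sequence is periodic with period 40.
The value 5 first appears (with j ≥ 2) at a_{17}.

17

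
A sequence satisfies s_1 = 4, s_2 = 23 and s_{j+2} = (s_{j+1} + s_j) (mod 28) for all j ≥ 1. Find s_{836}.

15

Computing terms: s_1 = 4,  s_2 = 23,  s_3 = 27,  s_4 = 22,  s_5 = 21,  s_6 = 15,  s_7 = 8,  s_8 = 23,  s_9 = 3,  s_{10} = 26,  s_{11} = 1,  s_{12} = 27,  s_{13} = 0,  s_{14} = 27,  s_{15} = 27,  s_{16} = 26,  s_{17} = 25,  s_{18} = 23,  s_{19} = 20,  s_{20} = 15,  s_{21} = 7,  s_{22} = 22,  s_{23} = 1,  s_{24} = 23,  s_{25} = 24,  s_{26} = 19,  s_{27} = 15,  s_{28} = 6,  s_{29} = 21,  s_{30} = 27,  s_{31} = 20,  s_{32} = 19,  s_{33} = 11,  s_{34} = 2,  s_{35} = 13,  s_{36} = 15,  s_{37} = 0,  s_{38} = 15,  s_{39} = 15,  s_{40} = 2,  s_{41} = 17,  s_{42} = 19,  s_{43} = 8,  s_{44} = 27,  s_{45} = 7,  s_{46} = 6,  s_{47} = 13,  s_{48} = 19,  s_{49} = 4,  s_{50} = 23.
The sequence repeats with period 48.
So s_{836} = s_{1 + ((836-1) mod 48)} = s_{20} = 15.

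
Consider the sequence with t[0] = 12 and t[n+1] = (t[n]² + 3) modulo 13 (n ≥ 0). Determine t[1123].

t[0] = 12,  t[1] = 4,  t[2] = 6,  t[3] = 0,  t[4] = 3,  t[5] = 12.
Since t[5] = t[0] = 12, the sequence is periodic with period 5.
So t[1123] = t[0 + ((1123-0) mod 5)] = t[3] = 0.

0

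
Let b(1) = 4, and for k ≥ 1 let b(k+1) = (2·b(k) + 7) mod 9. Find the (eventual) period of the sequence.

b(1) = 4,  b(2) = 6,  b(3) = 1,  b(4) = 0,  b(5) = 7,  b(6) = 3,  b(7) = 4.
The sequence repeats with period 6.

6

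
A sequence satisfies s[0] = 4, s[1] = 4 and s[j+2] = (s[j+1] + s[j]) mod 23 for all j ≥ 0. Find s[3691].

11

Listing terms: s[0] = 4, s[1] = 4, s[2] = 8, s[3] = 12, s[4] = 20, s[5] = 9, s[6] = 6, s[7] = 15, s[8] = 21, s[9] = 13, s[10] = 11, s[11] = 1, s[12] = 12, s[13] = 13, s[14] = 2, s[15] = 15, s[16] = 17, s[17] = 9, s[18] = 3, s[19] = 12, s[20] = 15, s[21] = 4, s[22] = 19, s[23] = 0, s[24] = 19, s[25] = 19, s[26] = 15, s[27] = 11, s[28] = 3, s[29] = 14, s[30] = 17, s[31] = 8, s[32] = 2, s[33] = 10, s[34] = 12, s[35] = 22, s[36] = 11, s[37] = 10, s[38] = 21, s[39] = 8, s[40] = 6, s[41] = 14, s[42] = 20, s[43] = 11, s[44] = 8, s[45] = 19, s[46] = 4, s[47] = 0, s[48] = 4, s[49] = 4.
The sequence repeats with period 48.
So s[3691] = s[0 + ((3691-0) mod 48)] = s[43] = 11.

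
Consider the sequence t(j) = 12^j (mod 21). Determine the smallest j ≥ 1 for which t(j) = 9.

t(0) = 1; t(1) = 12; t(2) = 18; t(3) = 6; t(4) = 9; t(5) = 3; t(6) = 15; t(7) = 12.
Since t(7) = t(1) = 12, the sequence is eventually periodic: after a pre-period of length 1 it cycles with period 6.
The value 9 first appears (with j ≥ 1) at t(4).

4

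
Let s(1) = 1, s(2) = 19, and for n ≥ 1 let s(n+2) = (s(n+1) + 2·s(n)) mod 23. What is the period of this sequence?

22

Listing terms: s(1) = 1, s(2) = 19, s(3) = 21, s(4) = 13, s(5) = 9, s(6) = 12, s(7) = 7, s(8) = 8, s(9) = 22, s(10) = 15, s(11) = 13, s(12) = 20, s(13) = 0, s(14) = 17, s(15) = 17, s(16) = 5, s(17) = 16, s(18) = 3, s(19) = 12, s(20) = 18, s(21) = 19, s(22) = 9, s(23) = 1, s(24) = 19.
Since (s(23), s(24)) = (s(1), s(2)) = (1, 19) (two consecutive terms determine the rest), the sequence is periodic with period 22.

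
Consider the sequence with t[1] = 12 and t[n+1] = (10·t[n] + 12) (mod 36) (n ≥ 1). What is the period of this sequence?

3

Computing terms: t[1] = 12,  t[2] = 24,  t[3] = 0,  t[4] = 12.
The sequence repeats with period 3.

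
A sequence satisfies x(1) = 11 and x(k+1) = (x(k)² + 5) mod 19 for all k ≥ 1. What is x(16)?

14

We have x(1) = 11, x(2) = 12, x(3) = 16, x(4) = 14, x(5) = 11.
Since x(5) = x(1) = 11, the sequence is periodic with period 4.
So x(16) = x(1 + ((16-1) mod 4)) = x(4) = 14.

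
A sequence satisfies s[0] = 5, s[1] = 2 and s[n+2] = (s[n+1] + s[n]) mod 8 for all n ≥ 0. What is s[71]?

5

Computing terms: s[0] = 5,  s[1] = 2,  s[2] = 7,  s[3] = 1,  s[4] = 0,  s[5] = 1,  s[6] = 1,  s[7] = 2,  s[8] = 3,  s[9] = 5,  s[10] = 0,  s[11] = 5,  s[12] = 5,  s[13] = 2.
The sequence repeats with period 12.
(71 - 0) mod 12 = 11, so s[71] = s[11] = 5.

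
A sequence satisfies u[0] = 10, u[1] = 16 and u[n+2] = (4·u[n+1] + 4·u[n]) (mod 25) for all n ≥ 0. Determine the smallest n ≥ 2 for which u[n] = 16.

16

Computing terms: u[0] = 10, u[1] = 16, u[2] = 4, u[3] = 5, u[4] = 11, u[5] = 14, u[6] = 0, u[7] = 6, u[8] = 24, u[9] = 20, u[10] = 1, u[11] = 9, u[12] = 15, u[13] = 21, u[14] = 19, u[15] = 10, u[16] = 16.
Since (u[15], u[16]) = (u[0], u[1]) = (10, 16) (two consecutive terms determine the rest), the sequence is periodic with period 15.
The value 16 next appears (with n ≥ 2) at u[16].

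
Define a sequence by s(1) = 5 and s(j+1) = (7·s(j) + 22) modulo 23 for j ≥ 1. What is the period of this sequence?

Listing terms: s(1) = 5,  s(2) = 11,  s(3) = 7,  s(4) = 2,  s(5) = 13,  s(6) = 21,  s(7) = 8,  s(8) = 9,  s(9) = 16,  s(10) = 19,  s(11) = 17,  s(12) = 3,  s(13) = 20,  s(14) = 1,  s(15) = 6,  s(16) = 18,  s(17) = 10,  s(18) = 0,  s(19) = 22,  s(20) = 15,  s(21) = 12,  s(22) = 14,  s(23) = 5.
Since s(23) = s(1) = 5, the sequence is periodic with period 22.

22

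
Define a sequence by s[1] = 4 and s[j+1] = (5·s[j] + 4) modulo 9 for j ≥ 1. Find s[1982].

6

Listing terms: s[1] = 4,  s[2] = 6,  s[3] = 7,  s[4] = 3,  s[5] = 1,  s[6] = 0,  s[7] = 4.
Since s[7] = s[1] = 4, the sequence is periodic with period 6.
(1982 - 1) mod 6 = 1, so s[1982] = s[2] = 6.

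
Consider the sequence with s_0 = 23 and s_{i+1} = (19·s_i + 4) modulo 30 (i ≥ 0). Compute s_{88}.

Listing terms: s_0 = 23,  s_1 = 21,  s_2 = 13,  s_3 = 11,  s_4 = 3,  s_5 = 1,  s_6 = 23.
Since s_6 = s_0 = 23, the sequence is periodic with period 6.
So s_{88} = s_{0 + ((88-0) mod 6)} = s_4 = 3.

3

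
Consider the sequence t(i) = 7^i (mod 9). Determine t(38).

Listing terms: t(0) = 1,  t(1) = 7,  t(2) = 4,  t(3) = 1.
The sequence repeats with period 3.
(38 - 0) mod 3 = 2, so t(38) = t(2) = 4.

4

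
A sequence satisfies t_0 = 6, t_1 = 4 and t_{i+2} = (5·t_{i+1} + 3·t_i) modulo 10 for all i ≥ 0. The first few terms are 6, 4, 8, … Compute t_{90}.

We have t_0 = 6; t_1 = 4; t_2 = 8; t_3 = 2; t_4 = 4; t_5 = 6; t_6 = 2; t_7 = 8; t_8 = 6; t_9 = 4.
The sequence repeats with period 8.
So t_{90} = t_{0 + ((90-0) mod 8)} = t_2 = 8.

8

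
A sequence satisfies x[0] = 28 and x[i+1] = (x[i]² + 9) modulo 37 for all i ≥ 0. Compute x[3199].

Listing terms: x[0] = 28, x[1] = 16, x[2] = 6, x[3] = 8, x[4] = 36, x[5] = 10, x[6] = 35, x[7] = 13, x[8] = 30, x[9] = 21, x[10] = 6.
Since x[10] = x[2] = 6, the sequence is eventually periodic: after a pre-period of length 2 it cycles with period 8.
For i ≥ 2, x[i] depends only on (i - 2) mod 8. (3199 - 2) mod 8 = 5, so x[3199] = x[7] = 13.

13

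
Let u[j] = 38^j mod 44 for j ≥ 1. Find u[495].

12

Listing terms: u[1] = 38,  u[2] = 36,  u[3] = 4,  u[4] = 20,  u[5] = 12,  u[6] = 16,  u[7] = 36.
Since u[7] = u[2] = 36, the sequence is eventually periodic: after a pre-period of length 1 it cycles with period 5.
For j ≥ 2, u[j] depends only on (j - 2) mod 5. (495 - 2) mod 5 = 3, so u[495] = u[5] = 12.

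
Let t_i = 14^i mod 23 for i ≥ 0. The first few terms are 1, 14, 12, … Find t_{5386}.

Listing terms: t_0 = 1, t_1 = 14, t_2 = 12, t_3 = 7, t_4 = 6, t_5 = 15, t_6 = 3, t_7 = 19, t_8 = 13, t_9 = 21, t_{10} = 18, t_{11} = 22, t_{12} = 9, t_{13} = 11, t_{14} = 16, t_{15} = 17, t_{16} = 8, t_{17} = 20, t_{18} = 4, t_{19} = 10, t_{20} = 2, t_{21} = 5, t_{22} = 1.
Since t_{22} = t_0 = 1, the sequence is periodic with period 22.
(5386 - 0) mod 22 = 18, so t_{5386} = t_{18} = 4.

4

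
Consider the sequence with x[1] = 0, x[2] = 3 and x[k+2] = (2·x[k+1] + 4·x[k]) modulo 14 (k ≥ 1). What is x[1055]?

4

Listing terms: x[1] = 0,  x[2] = 3,  x[3] = 6,  x[4] = 10,  x[5] = 2,  x[6] = 2,  x[7] = 12,  x[8] = 4,  x[9] = 0,  x[10] = 2,  x[11] = 4,  x[12] = 2,  x[13] = 6,  x[14] = 6,  x[15] = 8,  x[16] = 12,  x[17] = 0,  x[18] = 6,  x[19] = 12,  x[20] = 6,  x[21] = 4,  x[22] = 4,  x[23] = 10,  x[24] = 8,  x[25] = 0,  x[26] = 4,  x[27] = 8,  x[28] = 4,  x[29] = 12,  x[30] = 12,  x[31] = 2,  x[32] = 10,  x[33] = 0,  x[34] = 12,  x[35] = 10,  x[36] = 12,  x[37] = 8,  x[38] = 8,  x[39] = 6,  x[40] = 2,  x[41] = 0,  x[42] = 8,  x[43] = 2,  x[44] = 8,  x[45] = 10,  x[46] = 10,  x[47] = 4,  x[48] = 6,  x[49] = 0,  x[50] = 10,  x[51] = 6,  x[52] = 10.
Since (x[51], x[52]) = (x[3], x[4]) = (6, 10) (two consecutive terms determine the rest), the sequence is eventually periodic: after a pre-period of length 2 it cycles with period 48.
For k ≥ 3, x[k] depends only on (k - 3) mod 48. (1055 - 3) mod 48 = 44, so x[1055] = x[47] = 4.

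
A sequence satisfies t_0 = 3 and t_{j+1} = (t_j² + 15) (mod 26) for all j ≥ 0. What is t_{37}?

t_0 = 3, t_1 = 24, t_2 = 19, t_3 = 12, t_4 = 3.
Since t_4 = t_0 = 3, the sequence is periodic with period 4.
(37 - 0) mod 4 = 1, so t_{37} = t_1 = 24.

24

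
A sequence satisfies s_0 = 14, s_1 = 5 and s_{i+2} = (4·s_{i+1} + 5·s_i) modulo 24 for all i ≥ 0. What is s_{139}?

17

Listing terms: s_0 = 14, s_1 = 5, s_2 = 18, s_3 = 1, s_4 = 22, s_5 = 21, s_6 = 2, s_7 = 17, s_8 = 6, s_9 = 13, s_{10} = 10, s_{11} = 9, s_{12} = 14, s_{13} = 5.
The sequence repeats with period 12.
(139 - 0) mod 12 = 7, so s_{139} = s_7 = 17.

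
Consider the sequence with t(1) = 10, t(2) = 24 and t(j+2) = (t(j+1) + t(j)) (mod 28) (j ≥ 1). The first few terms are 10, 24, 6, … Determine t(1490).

24

Listing terms: t(1) = 10; t(2) = 24; t(3) = 6; t(4) = 2; t(5) = 8; t(6) = 10; t(7) = 18; t(8) = 0; t(9) = 18; t(10) = 18; t(11) = 8; t(12) = 26; t(13) = 6; t(14) = 4; t(15) = 10; t(16) = 14; t(17) = 24; t(18) = 10; t(19) = 6; t(20) = 16; t(21) = 22; t(22) = 10; t(23) = 4; t(24) = 14; t(25) = 18; t(26) = 4; t(27) = 22; t(28) = 26; t(29) = 20; t(30) = 18; t(31) = 10; t(32) = 0; t(33) = 10; t(34) = 10; t(35) = 20; t(36) = 2; t(37) = 22; t(38) = 24; t(39) = 18; t(40) = 14; t(41) = 4; t(42) = 18; t(43) = 22; t(44) = 12; t(45) = 6; t(46) = 18; t(47) = 24; t(48) = 14; t(49) = 10; t(50) = 24.
The sequence repeats with period 48.
So t(1490) = t(1 + ((1490-1) mod 48)) = t(2) = 24.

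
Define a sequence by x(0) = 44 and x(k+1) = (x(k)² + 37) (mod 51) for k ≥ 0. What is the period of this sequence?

4

We have x(0) = 44, x(1) = 35, x(2) = 38, x(3) = 2, x(4) = 41, x(5) = 35.
Since x(5) = x(1) = 35, the sequence is eventually periodic: after a pre-period of length 1 it cycles with period 4.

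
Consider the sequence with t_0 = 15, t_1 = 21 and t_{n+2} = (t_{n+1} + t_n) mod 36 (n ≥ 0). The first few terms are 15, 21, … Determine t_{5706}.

27

t_0 = 15,  t_1 = 21,  t_2 = 0,  t_3 = 21,  t_4 = 21,  t_5 = 6,  t_6 = 27,  t_7 = 33,  t_8 = 24,  t_9 = 21,  t_{10} = 9,  t_{11} = 30,  t_{12} = 3,  t_{13} = 33,  t_{14} = 0,  t_{15} = 33,  t_{16} = 33,  t_{17} = 30,  t_{18} = 27,  t_{19} = 21,  t_{20} = 12,  t_{21} = 33,  t_{22} = 9,  t_{23} = 6,  t_{24} = 15,  t_{25} = 21.
The sequence repeats with period 24.
So t_{5706} = t_{0 + ((5706-0) mod 24)} = t_{18} = 27.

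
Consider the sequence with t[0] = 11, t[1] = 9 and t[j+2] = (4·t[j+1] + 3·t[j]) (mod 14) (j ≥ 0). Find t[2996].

9

Listing terms: t[0] = 11; t[1] = 9; t[2] = 13; t[3] = 9; t[4] = 5; t[5] = 5; t[6] = 7; t[7] = 1; t[8] = 11; t[9] = 5; t[10] = 11; t[11] = 3; t[12] = 3; t[13] = 7; t[14] = 9; t[15] = 1; t[16] = 3; t[17] = 1; t[18] = 13; t[19] = 13; t[20] = 7; t[21] = 11; t[22] = 9.
The sequence repeats with period 21.
(2996 - 0) mod 21 = 14, so t[2996] = t[14] = 9.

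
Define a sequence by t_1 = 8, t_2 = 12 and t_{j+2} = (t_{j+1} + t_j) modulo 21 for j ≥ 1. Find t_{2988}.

Computing terms: t_1 = 8; t_2 = 12; t_3 = 20; t_4 = 11; t_5 = 10; t_6 = 0; t_7 = 10; t_8 = 10; t_9 = 20; t_{10} = 9; t_{11} = 8; t_{12} = 17; t_{13} = 4; t_{14} = 0; t_{15} = 4; t_{16} = 4; t_{17} = 8; t_{18} = 12.
The sequence repeats with period 16.
So t_{2988} = t_{1 + ((2988-1) mod 16)} = t_{12} = 17.

17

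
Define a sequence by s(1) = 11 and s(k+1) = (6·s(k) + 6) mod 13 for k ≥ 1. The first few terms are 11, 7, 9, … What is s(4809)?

12

Listing terms: s(1) = 11,  s(2) = 7,  s(3) = 9,  s(4) = 8,  s(5) = 2,  s(6) = 5,  s(7) = 10,  s(8) = 1,  s(9) = 12,  s(10) = 0,  s(11) = 6,  s(12) = 3,  s(13) = 11.
Since s(13) = s(1) = 11, the sequence is periodic with period 12.
(4809 - 1) mod 12 = 8, so s(4809) = s(9) = 12.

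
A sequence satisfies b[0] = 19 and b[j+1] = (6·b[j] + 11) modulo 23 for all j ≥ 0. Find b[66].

19

b[0] = 19; b[1] = 10; b[2] = 2; b[3] = 0; b[4] = 11; b[5] = 8; b[6] = 13; b[7] = 20; b[8] = 16; b[9] = 15; b[10] = 9; b[11] = 19.
The sequence repeats with period 11.
(66 - 0) mod 11 = 0, so b[66] = b[0] = 19.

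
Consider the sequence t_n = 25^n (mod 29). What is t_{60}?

24

Listing terms: t_0 = 1,  t_1 = 25,  t_2 = 16,  t_3 = 23,  t_4 = 24,  t_5 = 20,  t_6 = 7,  t_7 = 1.
Since t_7 = t_0 = 1, the sequence is periodic with period 7.
(60 - 0) mod 7 = 4, so t_{60} = t_4 = 24.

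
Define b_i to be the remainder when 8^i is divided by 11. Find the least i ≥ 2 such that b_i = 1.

Listing terms: b_1 = 8; b_2 = 9; b_3 = 6; b_4 = 4; b_5 = 10; b_6 = 3; b_7 = 2; b_8 = 5; b_9 = 7; b_{10} = 1; b_{11} = 8.
The sequence repeats with period 10.
The value 1 first appears (with i ≥ 2) at b_{10}.

10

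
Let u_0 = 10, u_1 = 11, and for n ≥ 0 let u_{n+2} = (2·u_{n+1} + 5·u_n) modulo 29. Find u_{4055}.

We have u_0 = 10; u_1 = 11; u_2 = 14; u_3 = 25; u_4 = 4; u_5 = 17; u_6 = 25; u_7 = 19; u_8 = 18; u_9 = 15; u_{10} = 4; u_{11} = 25; u_{12} = 12; u_{13} = 4; u_{14} = 10; u_{15} = 11.
The sequence repeats with period 14.
(4055 - 0) mod 14 = 9, so u_{4055} = u_9 = 15.

15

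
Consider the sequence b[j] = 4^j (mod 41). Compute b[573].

b[1] = 4, b[2] = 16, b[3] = 23, b[4] = 10, b[5] = 40, b[6] = 37, b[7] = 25, b[8] = 18, b[9] = 31, b[10] = 1, b[11] = 4.
The sequence repeats with period 10.
So b[573] = b[1 + ((573-1) mod 10)] = b[3] = 23.

23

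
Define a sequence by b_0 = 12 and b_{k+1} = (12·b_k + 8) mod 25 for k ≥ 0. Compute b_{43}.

17

We have b_0 = 12; b_1 = 2; b_2 = 7; b_3 = 17; b_4 = 12.
Since b_4 = b_0 = 12, the sequence is periodic with period 4.
(43 - 0) mod 4 = 3, so b_{43} = b_3 = 17.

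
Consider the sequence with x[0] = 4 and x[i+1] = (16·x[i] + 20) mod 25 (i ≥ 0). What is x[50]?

Listing terms: x[0] = 4, x[1] = 9, x[2] = 14, x[3] = 19, x[4] = 24, x[5] = 4.
Since x[5] = x[0] = 4, the sequence is periodic with period 5.
(50 - 0) mod 5 = 0, so x[50] = x[0] = 4.

4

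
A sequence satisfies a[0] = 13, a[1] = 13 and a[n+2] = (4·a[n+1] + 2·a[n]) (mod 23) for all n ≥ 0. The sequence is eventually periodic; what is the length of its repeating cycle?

We have a[0] = 13, a[1] = 13, a[2] = 9, a[3] = 16, a[4] = 13, a[5] = 15, a[6] = 17, a[7] = 6, a[8] = 12, a[9] = 14, a[10] = 11, a[11] = 3, a[12] = 11, a[13] = 4, a[14] = 15, a[15] = 22, a[16] = 3, a[17] = 10, a[18] = 0, a[19] = 20, a[20] = 11, a[21] = 15, a[22] = 13, a[23] = 13.
The sequence repeats with period 22.

22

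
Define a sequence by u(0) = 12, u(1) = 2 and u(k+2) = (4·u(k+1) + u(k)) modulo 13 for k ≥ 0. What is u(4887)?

11

Computing terms: u(0) = 12, u(1) = 2, u(2) = 7, u(3) = 4, u(4) = 10, u(5) = 5, u(6) = 4, u(7) = 8, u(8) = 10, u(9) = 9, u(10) = 7, u(11) = 11, u(12) = 12, u(13) = 7, u(14) = 1, u(15) = 11, u(16) = 6, u(17) = 9, u(18) = 3, u(19) = 8, u(20) = 9, u(21) = 5, u(22) = 3, u(23) = 4, u(24) = 6, u(25) = 2, u(26) = 1, u(27) = 6, u(28) = 12, u(29) = 2.
Since (u(28), u(29)) = (u(0), u(1)) = (12, 2) (two consecutive terms determine the rest), the sequence is periodic with period 28.
(4887 - 0) mod 28 = 15, so u(4887) = u(15) = 11.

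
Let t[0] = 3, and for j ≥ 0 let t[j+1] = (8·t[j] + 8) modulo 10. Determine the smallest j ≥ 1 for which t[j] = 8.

4

We have t[0] = 3; t[1] = 2; t[2] = 4; t[3] = 0; t[4] = 8; t[5] = 2.
Since t[5] = t[1] = 2, the sequence is eventually periodic: after a pre-period of length 1 it cycles with period 4.
The value 8 first appears (with j ≥ 1) at t[4].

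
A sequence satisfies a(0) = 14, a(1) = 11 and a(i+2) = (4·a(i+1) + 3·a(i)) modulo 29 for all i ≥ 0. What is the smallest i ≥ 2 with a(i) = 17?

a(0) = 14, a(1) = 11, a(2) = 28, a(3) = 0, a(4) = 26, a(5) = 17, a(6) = 1, a(7) = 26, a(8) = 20, a(9) = 13, a(10) = 25, a(11) = 23, a(12) = 22, a(13) = 12, a(14) = 27, a(15) = 28, a(16) = 19, a(17) = 15, a(18) = 1, a(19) = 20, a(20) = 25, a(21) = 15, a(22) = 19, a(23) = 5, a(24) = 19, a(25) = 4, a(26) = 15, a(27) = 14, a(28) = 14, a(29) = 11.
Since (a(28), a(29)) = (a(0), a(1)) = (14, 11) (two consecutive terms determine the rest), the sequence is periodic with period 28.
The value 17 first appears (with i ≥ 2) at a(5).

5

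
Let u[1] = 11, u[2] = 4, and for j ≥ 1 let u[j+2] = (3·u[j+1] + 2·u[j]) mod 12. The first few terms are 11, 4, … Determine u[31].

10

We have u[1] = 11,  u[2] = 4,  u[3] = 10,  u[4] = 2,  u[5] = 2,  u[6] = 10,  u[7] = 10,  u[8] = 2.
Since (u[7], u[8]) = (u[3], u[4]) = (10, 2) (two consecutive terms determine the rest), the sequence is eventually periodic: after a pre-period of length 2 it cycles with period 4.
For j ≥ 3, u[j] depends only on (j - 3) mod 4. (31 - 3) mod 4 = 0, so u[31] = u[3] = 10.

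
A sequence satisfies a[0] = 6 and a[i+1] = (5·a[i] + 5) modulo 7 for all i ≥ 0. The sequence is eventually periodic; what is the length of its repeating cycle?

Computing terms: a[0] = 6; a[1] = 0; a[2] = 5; a[3] = 2; a[4] = 1; a[5] = 3; a[6] = 6.
Since a[6] = a[0] = 6, the sequence is periodic with period 6.

6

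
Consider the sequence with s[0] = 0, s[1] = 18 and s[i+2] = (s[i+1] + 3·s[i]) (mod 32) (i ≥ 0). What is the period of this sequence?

12

Computing terms: s[0] = 0,  s[1] = 18,  s[2] = 18,  s[3] = 8,  s[4] = 30,  s[5] = 22,  s[6] = 16,  s[7] = 18,  s[8] = 2,  s[9] = 24,  s[10] = 30,  s[11] = 6,  s[12] = 0,  s[13] = 18.
The sequence repeats with period 12.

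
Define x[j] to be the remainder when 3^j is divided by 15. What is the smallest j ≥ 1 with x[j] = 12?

Listing terms: x[0] = 1, x[1] = 3, x[2] = 9, x[3] = 12, x[4] = 6, x[5] = 3.
Since x[5] = x[1] = 3, the sequence is eventually periodic: after a pre-period of length 1 it cycles with period 4.
The value 12 first appears (with j ≥ 1) at x[3].

3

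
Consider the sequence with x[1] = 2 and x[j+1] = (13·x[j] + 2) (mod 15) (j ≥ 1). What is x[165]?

12

We have x[1] = 2, x[2] = 13, x[3] = 6, x[4] = 5, x[5] = 7, x[6] = 3, x[7] = 11, x[8] = 10, x[9] = 12, x[10] = 8, x[11] = 1, x[12] = 0, x[13] = 2.
The sequence repeats with period 12.
So x[165] = x[1 + ((165-1) mod 12)] = x[9] = 12.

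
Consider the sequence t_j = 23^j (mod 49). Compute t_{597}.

43

Computing terms: t_0 = 1,  t_1 = 23,  t_2 = 39,  t_3 = 15,  t_4 = 2,  t_5 = 46,  t_6 = 29,  t_7 = 30,  t_8 = 4,  t_9 = 43,  t_{10} = 9,  t_{11} = 11,  t_{12} = 8,  t_{13} = 37,  t_{14} = 18,  t_{15} = 22,  t_{16} = 16,  t_{17} = 25,  t_{18} = 36,  t_{19} = 44,  t_{20} = 32,  t_{21} = 1.
The sequence repeats with period 21.
So t_{597} = t_{0 + ((597-0) mod 21)} = t_9 = 43.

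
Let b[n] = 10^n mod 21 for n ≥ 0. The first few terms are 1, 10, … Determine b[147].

13

We have b[0] = 1; b[1] = 10; b[2] = 16; b[3] = 13; b[4] = 4; b[5] = 19; b[6] = 1.
The sequence repeats with period 6.
(147 - 0) mod 6 = 3, so b[147] = b[3] = 13.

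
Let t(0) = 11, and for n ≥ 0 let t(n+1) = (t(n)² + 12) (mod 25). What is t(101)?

Listing terms: t(0) = 11,  t(1) = 8,  t(2) = 1,  t(3) = 13,  t(4) = 6,  t(5) = 23,  t(6) = 16,  t(7) = 18,  t(8) = 11.
Since t(8) = t(0) = 11, the sequence is periodic with period 8.
(101 - 0) mod 8 = 5, so t(101) = t(5) = 23.

23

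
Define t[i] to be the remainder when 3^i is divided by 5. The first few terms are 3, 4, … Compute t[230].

We have t[1] = 3, t[2] = 4, t[3] = 2, t[4] = 1, t[5] = 3.
The sequence repeats with period 4.
(230 - 1) mod 4 = 1, so t[230] = t[2] = 4.

4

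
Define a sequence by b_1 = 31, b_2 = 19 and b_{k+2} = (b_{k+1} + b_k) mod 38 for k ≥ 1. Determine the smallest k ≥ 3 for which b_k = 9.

Listing terms: b_1 = 31,  b_2 = 19,  b_3 = 12,  b_4 = 31,  b_5 = 5,  b_6 = 36,  b_7 = 3,  b_8 = 1,  b_9 = 4,  b_{10} = 5,  b_{11} = 9,  b_{12} = 14,  b_{13} = 23,  b_{14} = 37,  b_{15} = 22,  b_{16} = 21,  b_{17} = 5,  b_{18} = 26,  b_{19} = 31,  b_{20} = 19.
The sequence repeats with period 18.
The value 9 first appears (with k ≥ 3) at b_{11}.

11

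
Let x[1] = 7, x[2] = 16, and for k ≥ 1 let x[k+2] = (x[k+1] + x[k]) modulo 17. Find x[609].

Computing terms: x[1] = 7; x[2] = 16; x[3] = 6; x[4] = 5; x[5] = 11; x[6] = 16; x[7] = 10; x[8] = 9; x[9] = 2; x[10] = 11; x[11] = 13; x[12] = 7; x[13] = 3; x[14] = 10; x[15] = 13; x[16] = 6; x[17] = 2; x[18] = 8; x[19] = 10; x[20] = 1; x[21] = 11; x[22] = 12; x[23] = 6; x[24] = 1; x[25] = 7; x[26] = 8; x[27] = 15; x[28] = 6; x[29] = 4; x[30] = 10; x[31] = 14; x[32] = 7; x[33] = 4; x[34] = 11; x[35] = 15; x[36] = 9; x[37] = 7; x[38] = 16.
The sequence repeats with period 36.
So x[609] = x[1 + ((609-1) mod 36)] = x[33] = 4.

4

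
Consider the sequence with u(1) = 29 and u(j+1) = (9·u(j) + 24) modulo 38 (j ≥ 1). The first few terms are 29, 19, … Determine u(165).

5

Computing terms: u(1) = 29,  u(2) = 19,  u(3) = 5,  u(4) = 31,  u(5) = 37,  u(6) = 15,  u(7) = 7,  u(8) = 11,  u(9) = 9,  u(10) = 29.
Since u(10) = u(1) = 29, the sequence is periodic with period 9.
So u(165) = u(1 + ((165-1) mod 9)) = u(3) = 5.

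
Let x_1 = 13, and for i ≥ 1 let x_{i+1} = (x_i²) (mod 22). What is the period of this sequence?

4

x_1 = 13; x_2 = 15; x_3 = 5; x_4 = 3; x_5 = 9; x_6 = 15.
Since x_6 = x_2 = 15, the sequence is eventually periodic: after a pre-period of length 1 it cycles with period 4.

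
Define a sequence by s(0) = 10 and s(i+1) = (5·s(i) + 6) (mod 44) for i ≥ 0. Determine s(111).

12

Listing terms: s(0) = 10,  s(1) = 12,  s(2) = 22,  s(3) = 28,  s(4) = 14,  s(5) = 32,  s(6) = 34,  s(7) = 0,  s(8) = 6,  s(9) = 36,  s(10) = 10.
The sequence repeats with period 10.
So s(111) = s(0 + ((111-0) mod 10)) = s(1) = 12.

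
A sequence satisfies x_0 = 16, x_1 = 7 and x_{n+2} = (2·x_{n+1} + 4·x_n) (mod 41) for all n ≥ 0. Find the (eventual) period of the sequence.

40

Computing terms: x_0 = 16, x_1 = 7, x_2 = 37, x_3 = 20, x_4 = 24, x_5 = 5, x_6 = 24, x_7 = 27, x_8 = 27, x_9 = 39, x_{10} = 22, x_{11} = 36, x_{12} = 37, x_{13} = 13, x_{14} = 10, x_{15} = 31, x_{16} = 20, x_{17} = 0, x_{18} = 39, x_{19} = 37, x_{20} = 25, x_{21} = 34, x_{22} = 4, x_{23} = 21, x_{24} = 17, x_{25} = 36, x_{26} = 17, x_{27} = 14, x_{28} = 14, x_{29} = 2, x_{30} = 19, x_{31} = 5, x_{32} = 4, x_{33} = 28, x_{34} = 31, x_{35} = 10, x_{36} = 21, x_{37} = 0, x_{38} = 2, x_{39} = 4, x_{40} = 16, x_{41} = 7.
The sequence repeats with period 40.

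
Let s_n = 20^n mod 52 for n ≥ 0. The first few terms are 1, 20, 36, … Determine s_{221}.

Computing terms: s_0 = 1,  s_1 = 20,  s_2 = 36,  s_3 = 44,  s_4 = 48,  s_5 = 24,  s_6 = 12,  s_7 = 32,  s_8 = 16,  s_9 = 8,  s_{10} = 4,  s_{11} = 28,  s_{12} = 40,  s_{13} = 20.
Since s_{13} = s_1 = 20, the sequence is eventually periodic: after a pre-period of length 1 it cycles with period 12.
For n ≥ 1, s_n depends only on (n - 1) mod 12. (221 - 1) mod 12 = 4, so s_{221} = s_5 = 24.

24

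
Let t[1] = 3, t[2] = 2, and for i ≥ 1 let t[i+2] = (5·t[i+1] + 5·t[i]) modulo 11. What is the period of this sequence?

10

We have t[1] = 3, t[2] = 2, t[3] = 3, t[4] = 3, t[5] = 8, t[6] = 0, t[7] = 7, t[8] = 2, t[9] = 1, t[10] = 4, t[11] = 3, t[12] = 2.
Since (t[11], t[12]) = (t[1], t[2]) = (3, 2) (two consecutive terms determine the rest), the sequence is periodic with period 10.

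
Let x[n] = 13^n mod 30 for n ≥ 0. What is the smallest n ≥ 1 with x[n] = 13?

1

Listing terms: x[0] = 1; x[1] = 13; x[2] = 19; x[3] = 7; x[4] = 1.
The sequence repeats with period 4.
The value 13 first appears (with n ≥ 1) at x[1].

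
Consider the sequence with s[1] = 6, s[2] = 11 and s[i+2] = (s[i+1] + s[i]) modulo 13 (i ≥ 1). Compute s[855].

7

Computing terms: s[1] = 6; s[2] = 11; s[3] = 4; s[4] = 2; s[5] = 6; s[6] = 8; s[7] = 1; s[8] = 9; s[9] = 10; s[10] = 6; s[11] = 3; s[12] = 9; s[13] = 12; s[14] = 8; s[15] = 7; s[16] = 2; s[17] = 9; s[18] = 11; s[19] = 7; s[20] = 5; s[21] = 12; s[22] = 4; s[23] = 3; s[24] = 7; s[25] = 10; s[26] = 4; s[27] = 1; s[28] = 5; s[29] = 6; s[30] = 11.
Since (s[29], s[30]) = (s[1], s[2]) = (6, 11) (two consecutive terms determine the rest), the sequence is periodic with period 28.
So s[855] = s[1 + ((855-1) mod 28)] = s[15] = 7.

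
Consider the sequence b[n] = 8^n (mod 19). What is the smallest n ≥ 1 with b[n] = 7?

We have b[0] = 1, b[1] = 8, b[2] = 7, b[3] = 18, b[4] = 11, b[5] = 12, b[6] = 1.
Since b[6] = b[0] = 1, the sequence is periodic with period 6.
The value 7 first appears (with n ≥ 1) at b[2].

2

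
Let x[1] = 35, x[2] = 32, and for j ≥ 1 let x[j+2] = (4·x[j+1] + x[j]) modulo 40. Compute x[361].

We have x[1] = 35,  x[2] = 32,  x[3] = 3,  x[4] = 4,  x[5] = 19,  x[6] = 0,  x[7] = 19,  x[8] = 36,  x[9] = 3,  x[10] = 8,  x[11] = 35,  x[12] = 28,  x[13] = 27,  x[14] = 16,  x[15] = 11,  x[16] = 20,  x[17] = 11,  x[18] = 24,  x[19] = 27,  x[20] = 12,  x[21] = 35,  x[22] = 32.
The sequence repeats with period 20.
So x[361] = x[1 + ((361-1) mod 20)] = x[1] = 35.

35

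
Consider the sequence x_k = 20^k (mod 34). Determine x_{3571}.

10

Computing terms: x_0 = 1; x_1 = 20; x_2 = 26; x_3 = 10; x_4 = 30; x_5 = 22; x_6 = 32; x_7 = 28; x_8 = 16; x_9 = 14; x_{10} = 8; x_{11} = 24; x_{12} = 4; x_{13} = 12; x_{14} = 2; x_{15} = 6; x_{16} = 18; x_{17} = 20.
Since x_{17} = x_1 = 20, the sequence is eventually periodic: after a pre-period of length 1 it cycles with period 16.
For k ≥ 1, x_k depends only on (k - 1) mod 16. (3571 - 1) mod 16 = 2, so x_{3571} = x_3 = 10.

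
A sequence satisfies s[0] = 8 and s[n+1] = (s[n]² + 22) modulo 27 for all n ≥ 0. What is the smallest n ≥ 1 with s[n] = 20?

2

Listing terms: s[0] = 8; s[1] = 5; s[2] = 20; s[3] = 17; s[4] = 14; s[5] = 2; s[6] = 26; s[7] = 23; s[8] = 11; s[9] = 8.
The sequence repeats with period 9.
The value 20 first appears (with n ≥ 1) at s[2].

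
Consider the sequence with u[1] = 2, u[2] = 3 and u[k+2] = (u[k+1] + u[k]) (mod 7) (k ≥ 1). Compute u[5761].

2

Listing terms: u[1] = 2; u[2] = 3; u[3] = 5; u[4] = 1; u[5] = 6; u[6] = 0; u[7] = 6; u[8] = 6; u[9] = 5; u[10] = 4; u[11] = 2; u[12] = 6; u[13] = 1; u[14] = 0; u[15] = 1; u[16] = 1; u[17] = 2; u[18] = 3.
The sequence repeats with period 16.
So u[5761] = u[1 + ((5761-1) mod 16)] = u[1] = 2.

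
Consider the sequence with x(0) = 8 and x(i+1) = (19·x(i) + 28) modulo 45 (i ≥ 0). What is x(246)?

38

Listing terms: x(0) = 8,  x(1) = 0,  x(2) = 28,  x(3) = 20,  x(4) = 3,  x(5) = 40,  x(6) = 23,  x(7) = 15,  x(8) = 43,  x(9) = 35,  x(10) = 18,  x(11) = 10,  x(12) = 38,  x(13) = 30,  x(14) = 13,  x(15) = 5,  x(16) = 33,  x(17) = 25,  x(18) = 8.
Since x(18) = x(0) = 8, the sequence is periodic with period 18.
(246 - 0) mod 18 = 12, so x(246) = x(12) = 38.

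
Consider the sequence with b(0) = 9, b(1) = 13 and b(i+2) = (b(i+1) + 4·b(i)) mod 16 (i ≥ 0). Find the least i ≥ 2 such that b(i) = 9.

Listing terms: b(0) = 9; b(1) = 13; b(2) = 1; b(3) = 5; b(4) = 9; b(5) = 13.
The sequence repeats with period 4.
The value 9 next appears (with i ≥ 2) at b(4).

4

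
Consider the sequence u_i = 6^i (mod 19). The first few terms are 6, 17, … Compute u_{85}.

4

Computing terms: u_1 = 6,  u_2 = 17,  u_3 = 7,  u_4 = 4,  u_5 = 5,  u_6 = 11,  u_7 = 9,  u_8 = 16,  u_9 = 1,  u_{10} = 6.
Since u_{10} = u_1 = 6, the sequence is periodic with period 9.
(85 - 1) mod 9 = 3, so u_{85} = u_4 = 4.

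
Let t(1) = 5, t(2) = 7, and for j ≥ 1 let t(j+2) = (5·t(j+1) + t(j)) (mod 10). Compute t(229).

Computing terms: t(1) = 5,  t(2) = 7,  t(3) = 0,  t(4) = 7,  t(5) = 5,  t(6) = 2,  t(7) = 5,  t(8) = 7.
The sequence repeats with period 6.
So t(229) = t(1 + ((229-1) mod 6)) = t(1) = 5.

5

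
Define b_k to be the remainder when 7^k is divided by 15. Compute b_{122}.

Listing terms: b_0 = 1,  b_1 = 7,  b_2 = 4,  b_3 = 13,  b_4 = 1.
Since b_4 = b_0 = 1, the sequence is periodic with period 4.
So b_{122} = b_{0 + ((122-0) mod 4)} = b_2 = 4.

4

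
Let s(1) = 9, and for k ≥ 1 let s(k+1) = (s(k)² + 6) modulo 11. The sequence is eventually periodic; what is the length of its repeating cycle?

5

Listing terms: s(1) = 9, s(2) = 10, s(3) = 7, s(4) = 0, s(5) = 6, s(6) = 9.
Since s(6) = s(1) = 9, the sequence is periodic with period 5.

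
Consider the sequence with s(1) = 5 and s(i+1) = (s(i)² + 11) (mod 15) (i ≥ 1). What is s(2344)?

0

s(1) = 5; s(2) = 6; s(3) = 2; s(4) = 0; s(5) = 11; s(6) = 12; s(7) = 5.
The sequence repeats with period 6.
So s(2344) = s(1 + ((2344-1) mod 6)) = s(4) = 0.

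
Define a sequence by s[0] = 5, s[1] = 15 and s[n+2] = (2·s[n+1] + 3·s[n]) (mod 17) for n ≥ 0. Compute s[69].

Computing terms: s[0] = 5; s[1] = 15; s[2] = 11; s[3] = 16; s[4] = 14; s[5] = 8; s[6] = 7; s[7] = 4; s[8] = 12; s[9] = 2; s[10] = 6; s[11] = 1; s[12] = 3; s[13] = 9; s[14] = 10; s[15] = 13; s[16] = 5; s[17] = 15.
The sequence repeats with period 16.
So s[69] = s[0 + ((69-0) mod 16)] = s[5] = 8.

8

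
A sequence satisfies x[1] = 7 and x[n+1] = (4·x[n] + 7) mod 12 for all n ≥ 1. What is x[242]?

11

We have x[1] = 7,  x[2] = 11,  x[3] = 3,  x[4] = 7.
The sequence repeats with period 3.
(242 - 1) mod 3 = 1, so x[242] = x[2] = 11.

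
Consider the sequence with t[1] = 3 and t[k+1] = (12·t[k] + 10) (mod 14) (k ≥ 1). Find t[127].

10

Computing terms: t[1] = 3,  t[2] = 4,  t[3] = 2,  t[4] = 6,  t[5] = 12,  t[6] = 0,  t[7] = 10,  t[8] = 4.
Since t[8] = t[2] = 4, the sequence is eventually periodic: after a pre-period of length 1 it cycles with period 6.
For k ≥ 2, t[k] depends only on (k - 2) mod 6. (127 - 2) mod 6 = 5, so t[127] = t[7] = 10.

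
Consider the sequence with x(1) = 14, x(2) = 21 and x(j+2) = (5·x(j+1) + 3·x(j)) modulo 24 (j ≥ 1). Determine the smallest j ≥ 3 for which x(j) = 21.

Listing terms: x(1) = 14,  x(2) = 21,  x(3) = 3,  x(4) = 6,  x(5) = 15,  x(6) = 21,  x(7) = 6,  x(8) = 21,  x(9) = 3.
Since (x(8), x(9)) = (x(2), x(3)) = (21, 3) (two consecutive terms determine the rest), the sequence is eventually periodic: after a pre-period of length 1 it cycles with period 6.
The value 21 first appears (with j ≥ 3) at x(6).

6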